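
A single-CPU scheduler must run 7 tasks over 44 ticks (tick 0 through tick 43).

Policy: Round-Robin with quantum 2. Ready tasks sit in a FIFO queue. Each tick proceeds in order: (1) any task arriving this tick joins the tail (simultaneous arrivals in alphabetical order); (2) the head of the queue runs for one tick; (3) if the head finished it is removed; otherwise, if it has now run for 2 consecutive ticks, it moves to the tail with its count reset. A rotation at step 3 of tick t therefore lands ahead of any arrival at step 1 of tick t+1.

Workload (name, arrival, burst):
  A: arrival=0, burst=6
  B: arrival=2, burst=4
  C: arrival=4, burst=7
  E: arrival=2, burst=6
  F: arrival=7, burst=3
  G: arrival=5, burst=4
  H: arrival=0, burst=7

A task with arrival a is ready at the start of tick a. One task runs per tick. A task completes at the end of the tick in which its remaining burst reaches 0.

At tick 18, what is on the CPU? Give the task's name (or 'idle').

t=0: queue=[A,H] q_used=0 → run A
t=1: queue=[A,H] q_used=1 → run A
t=2: queue=[H,A,B,E] q_used=0 → run H
t=3: queue=[H,A,B,E] q_used=1 → run H
t=4: queue=[A,B,E,H,C] q_used=0 → run A
t=5: queue=[A,B,E,H,C,G] q_used=1 → run A
t=6: queue=[B,E,H,C,G,A] q_used=0 → run B
t=7: queue=[B,E,H,C,G,A,F] q_used=1 → run B
t=8: queue=[E,H,C,G,A,F,B] q_used=0 → run E
t=9: queue=[E,H,C,G,A,F,B] q_used=1 → run E
t=10: queue=[H,C,G,A,F,B,E] q_used=0 → run H
t=11: queue=[H,C,G,A,F,B,E] q_used=1 → run H
t=12: queue=[C,G,A,F,B,E,H] q_used=0 → run C
t=13: queue=[C,G,A,F,B,E,H] q_used=1 → run C
t=14: queue=[G,A,F,B,E,H,C] q_used=0 → run G
t=15: queue=[G,A,F,B,E,H,C] q_used=1 → run G
t=16: queue=[A,F,B,E,H,C,G] q_used=0 → run A
t=17: queue=[A,F,B,E,H,C,G] q_used=1 → run A
t=18: queue=[F,B,E,H,C,G] q_used=0 → run F
t=19: queue=[F,B,E,H,C,G] q_used=1 → run F
t=20: queue=[B,E,H,C,G,F] q_used=0 → run B
t=21: queue=[B,E,H,C,G,F] q_used=1 → run B
t=22: queue=[E,H,C,G,F] q_used=0 → run E
t=23: queue=[E,H,C,G,F] q_used=1 → run E
t=24: queue=[H,C,G,F,E] q_used=0 → run H
t=25: queue=[H,C,G,F,E] q_used=1 → run H
t=26: queue=[C,G,F,E,H] q_used=0 → run C
t=27: queue=[C,G,F,E,H] q_used=1 → run C
t=28: queue=[G,F,E,H,C] q_used=0 → run G
t=29: queue=[G,F,E,H,C] q_used=1 → run G
t=30: queue=[F,E,H,C] q_used=0 → run F
t=31: queue=[E,H,C] q_used=0 → run E
t=32: queue=[E,H,C] q_used=1 → run E
t=33: queue=[H,C] q_used=0 → run H
t=34: queue=[C] q_used=0 → run C
t=35: queue=[C] q_used=1 → run C
t=36: queue=[C] q_used=0 → run C
t=37: (idle)
t=38: (idle)
t=39: (idle)
t=40: (idle)
t=41: (idle)
t=42: (idle)
t=43: (idle)

running at tick 18 = F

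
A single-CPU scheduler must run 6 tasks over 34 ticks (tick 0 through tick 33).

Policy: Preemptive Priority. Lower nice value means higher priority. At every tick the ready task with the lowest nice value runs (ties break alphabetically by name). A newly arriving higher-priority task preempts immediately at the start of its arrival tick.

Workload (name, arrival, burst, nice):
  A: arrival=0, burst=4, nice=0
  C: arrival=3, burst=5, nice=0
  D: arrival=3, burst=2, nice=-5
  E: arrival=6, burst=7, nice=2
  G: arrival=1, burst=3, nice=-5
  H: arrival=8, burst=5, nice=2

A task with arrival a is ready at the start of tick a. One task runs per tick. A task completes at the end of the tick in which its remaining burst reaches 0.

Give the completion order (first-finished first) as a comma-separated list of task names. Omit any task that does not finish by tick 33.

t=0: ready={A} → run A
t=1: ready={A,G} → run G
t=2: ready={A,G} → run G
t=3: ready={A,C,D,G} → run D
t=4: ready={A,C,D,G} → run D
t=5: ready={A,C,G} → run G
t=6: ready={A,C,E} → run A
t=7: ready={A,C,E} → run A
t=8: ready={A,C,E,H} → run A
t=9: ready={C,E,H} → run C
t=10: ready={C,E,H} → run C
t=11: ready={C,E,H} → run C
t=12: ready={C,E,H} → run C
t=13: ready={C,E,H} → run C
t=14: ready={E,H} → run E
t=15: ready={E,H} → run E
t=16: ready={E,H} → run E
t=17: ready={E,H} → run E
t=18: ready={E,H} → run E
t=19: ready={E,H} → run E
t=20: ready={E,H} → run E
t=21: ready={H} → run H
t=22: ready={H} → run H
t=23: ready={H} → run H
t=24: ready={H} → run H
t=25: ready={H} → run H
t=26: (idle)
t=27: (idle)
t=28: (idle)
t=29: (idle)
t=30: (idle)
t=31: (idle)
t=32: (idle)
t=33: (idle)

completion order = D, G, A, C, E, H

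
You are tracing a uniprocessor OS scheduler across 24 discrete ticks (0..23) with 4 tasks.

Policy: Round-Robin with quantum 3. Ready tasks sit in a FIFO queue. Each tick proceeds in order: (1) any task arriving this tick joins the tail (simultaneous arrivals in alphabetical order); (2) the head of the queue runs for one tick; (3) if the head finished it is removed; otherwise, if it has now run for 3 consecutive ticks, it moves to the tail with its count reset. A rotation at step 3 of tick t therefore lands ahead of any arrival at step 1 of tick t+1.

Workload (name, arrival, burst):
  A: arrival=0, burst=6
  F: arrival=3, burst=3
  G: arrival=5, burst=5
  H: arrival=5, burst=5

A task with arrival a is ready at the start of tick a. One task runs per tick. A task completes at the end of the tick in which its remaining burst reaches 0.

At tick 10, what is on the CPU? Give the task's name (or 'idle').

t=0: queue=[A] q_used=0 → run A
t=1: queue=[A] q_used=1 → run A
t=2: queue=[A] q_used=2 → run A
t=3: queue=[A,F] q_used=0 → run A
t=4: queue=[A,F] q_used=1 → run A
t=5: queue=[A,F,G,H] q_used=2 → run A
t=6: queue=[F,G,H] q_used=0 → run F
t=7: queue=[F,G,H] q_used=1 → run F
t=8: queue=[F,G,H] q_used=2 → run F
t=9: queue=[G,H] q_used=0 → run G
t=10: queue=[G,H] q_used=1 → run G
t=11: queue=[G,H] q_used=2 → run G
t=12: queue=[H,G] q_used=0 → run H
t=13: queue=[H,G] q_used=1 → run H
t=14: queue=[H,G] q_used=2 → run H
t=15: queue=[G,H] q_used=0 → run G
t=16: queue=[G,H] q_used=1 → run G
t=17: queue=[H] q_used=0 → run H
t=18: queue=[H] q_used=1 → run H
t=19: (idle)
t=20: (idle)
t=21: (idle)
t=22: (idle)
t=23: (idle)

running at tick 10 = G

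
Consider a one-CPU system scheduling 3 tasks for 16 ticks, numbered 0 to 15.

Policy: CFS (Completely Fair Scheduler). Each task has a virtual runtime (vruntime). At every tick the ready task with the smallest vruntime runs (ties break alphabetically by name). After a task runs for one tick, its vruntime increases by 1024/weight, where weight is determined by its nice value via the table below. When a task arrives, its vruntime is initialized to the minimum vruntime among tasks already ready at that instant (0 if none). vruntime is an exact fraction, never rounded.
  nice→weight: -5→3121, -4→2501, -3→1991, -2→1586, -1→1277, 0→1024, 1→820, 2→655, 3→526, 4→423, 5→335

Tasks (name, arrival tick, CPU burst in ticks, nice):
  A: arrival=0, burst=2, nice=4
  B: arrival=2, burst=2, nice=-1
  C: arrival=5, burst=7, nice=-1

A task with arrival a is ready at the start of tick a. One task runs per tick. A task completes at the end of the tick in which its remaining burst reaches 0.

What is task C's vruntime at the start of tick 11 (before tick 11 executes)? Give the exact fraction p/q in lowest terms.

vruntime(C, start of tick 11) = 6144/1277

t=0: vr[A=0] → run A
t=1: vr[A=1024/423] → run A
t=2: vr[B=0] → run B
t=3: vr[B=1024/1277] → run B
t=4: (idle)
t=5: vr[C=0] → run C
t=6: vr[C=1024/1277] → run C
t=7: vr[C=2048/1277] → run C
t=8: vr[C=3072/1277] → run C
t=9: vr[C=4096/1277] → run C
t=10: vr[C=5120/1277] → run C
t=11: vr[C=6144/1277] → run C
t=12: (idle)
t=13: (idle)
t=14: (idle)
t=15: (idle)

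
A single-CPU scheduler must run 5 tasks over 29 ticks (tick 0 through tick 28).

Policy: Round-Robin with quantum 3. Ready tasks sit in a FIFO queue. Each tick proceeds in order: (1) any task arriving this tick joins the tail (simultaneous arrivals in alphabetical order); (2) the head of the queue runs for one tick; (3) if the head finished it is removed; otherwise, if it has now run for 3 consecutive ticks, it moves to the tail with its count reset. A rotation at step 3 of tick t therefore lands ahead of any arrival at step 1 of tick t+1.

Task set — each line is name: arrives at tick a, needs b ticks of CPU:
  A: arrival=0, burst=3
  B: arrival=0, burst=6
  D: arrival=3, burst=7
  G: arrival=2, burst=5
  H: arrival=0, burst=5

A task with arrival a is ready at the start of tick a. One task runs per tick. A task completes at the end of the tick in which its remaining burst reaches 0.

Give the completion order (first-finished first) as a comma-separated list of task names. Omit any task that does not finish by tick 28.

completion order = A, B, H, G, D

t=0: queue=[A,B,H] q_used=0 → run A
t=1: queue=[A,B,H] q_used=1 → run A
t=2: queue=[A,B,H,G] q_used=2 → run A
t=3: queue=[B,H,G,D] q_used=0 → run B
t=4: queue=[B,H,G,D] q_used=1 → run B
t=5: queue=[B,H,G,D] q_used=2 → run B
t=6: queue=[H,G,D,B] q_used=0 → run H
t=7: queue=[H,G,D,B] q_used=1 → run H
t=8: queue=[H,G,D,B] q_used=2 → run H
t=9: queue=[G,D,B,H] q_used=0 → run G
t=10: queue=[G,D,B,H] q_used=1 → run G
t=11: queue=[G,D,B,H] q_used=2 → run G
t=12: queue=[D,B,H,G] q_used=0 → run D
t=13: queue=[D,B,H,G] q_used=1 → run D
t=14: queue=[D,B,H,G] q_used=2 → run D
t=15: queue=[B,H,G,D] q_used=0 → run B
t=16: queue=[B,H,G,D] q_used=1 → run B
t=17: queue=[B,H,G,D] q_used=2 → run B
t=18: queue=[H,G,D] q_used=0 → run H
t=19: queue=[H,G,D] q_used=1 → run H
t=20: queue=[G,D] q_used=0 → run G
t=21: queue=[G,D] q_used=1 → run G
t=22: queue=[D] q_used=0 → run D
t=23: queue=[D] q_used=1 → run D
t=24: queue=[D] q_used=2 → run D
t=25: queue=[D] q_used=0 → run D
t=26: (idle)
t=27: (idle)
t=28: (idle)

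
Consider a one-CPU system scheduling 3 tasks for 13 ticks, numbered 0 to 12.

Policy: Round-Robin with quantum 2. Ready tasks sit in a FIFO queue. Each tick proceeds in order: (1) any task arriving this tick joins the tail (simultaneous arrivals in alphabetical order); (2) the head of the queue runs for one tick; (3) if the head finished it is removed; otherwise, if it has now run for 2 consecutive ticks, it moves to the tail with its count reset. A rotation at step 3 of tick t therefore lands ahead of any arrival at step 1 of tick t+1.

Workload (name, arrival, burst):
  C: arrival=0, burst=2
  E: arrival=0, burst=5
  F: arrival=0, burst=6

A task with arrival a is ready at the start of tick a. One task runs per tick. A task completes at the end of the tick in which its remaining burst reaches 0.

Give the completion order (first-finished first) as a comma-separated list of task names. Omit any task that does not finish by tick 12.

completion order = C, E, F

t=0: queue=[C,E,F] q_used=0 → run C
t=1: queue=[C,E,F] q_used=1 → run C
t=2: queue=[E,F] q_used=0 → run E
t=3: queue=[E,F] q_used=1 → run E
t=4: queue=[F,E] q_used=0 → run F
t=5: queue=[F,E] q_used=1 → run F
t=6: queue=[E,F] q_used=0 → run E
t=7: queue=[E,F] q_used=1 → run E
t=8: queue=[F,E] q_used=0 → run F
t=9: queue=[F,E] q_used=1 → run F
t=10: queue=[E,F] q_used=0 → run E
t=11: queue=[F] q_used=0 → run F
t=12: queue=[F] q_used=1 → run F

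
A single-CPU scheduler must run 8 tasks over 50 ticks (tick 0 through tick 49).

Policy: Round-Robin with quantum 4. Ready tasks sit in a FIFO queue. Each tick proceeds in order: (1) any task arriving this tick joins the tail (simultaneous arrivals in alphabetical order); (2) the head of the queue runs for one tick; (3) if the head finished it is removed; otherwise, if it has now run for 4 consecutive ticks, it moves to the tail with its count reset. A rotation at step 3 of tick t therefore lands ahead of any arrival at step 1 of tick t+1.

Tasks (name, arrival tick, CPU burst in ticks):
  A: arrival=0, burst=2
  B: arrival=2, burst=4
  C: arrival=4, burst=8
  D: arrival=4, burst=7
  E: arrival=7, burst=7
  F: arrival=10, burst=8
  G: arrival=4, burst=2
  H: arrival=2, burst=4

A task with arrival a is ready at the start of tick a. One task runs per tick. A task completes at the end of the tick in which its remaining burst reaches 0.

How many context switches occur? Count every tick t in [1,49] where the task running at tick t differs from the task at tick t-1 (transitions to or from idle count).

context switches = 12

t=0: queue=[A] q_used=0 → run A
t=1: queue=[A] q_used=1 → run A
t=2: queue=[B,H] q_used=0 → run B
t=3: queue=[B,H] q_used=1 → run B
t=4: queue=[B,H,C,D,G] q_used=2 → run B
t=5: queue=[B,H,C,D,G] q_used=3 → run B
t=6: queue=[H,C,D,G] q_used=0 → run H
t=7: queue=[H,C,D,G,E] q_used=1 → run H
t=8: queue=[H,C,D,G,E] q_used=2 → run H
t=9: queue=[H,C,D,G,E] q_used=3 → run H
t=10: queue=[C,D,G,E,F] q_used=0 → run C
t=11: queue=[C,D,G,E,F] q_used=1 → run C
t=12: queue=[C,D,G,E,F] q_used=2 → run C
t=13: queue=[C,D,G,E,F] q_used=3 → run C
t=14: queue=[D,G,E,F,C] q_used=0 → run D
t=15: queue=[D,G,E,F,C] q_used=1 → run D
t=16: queue=[D,G,E,F,C] q_used=2 → run D
t=17: queue=[D,G,E,F,C] q_used=3 → run D
t=18: queue=[G,E,F,C,D] q_used=0 → run G
t=19: queue=[G,E,F,C,D] q_used=1 → run G
t=20: queue=[E,F,C,D] q_used=0 → run E
t=21: queue=[E,F,C,D] q_used=1 → run E
t=22: queue=[E,F,C,D] q_used=2 → run E
t=23: queue=[E,F,C,D] q_used=3 → run E
t=24: queue=[F,C,D,E] q_used=0 → run F
t=25: queue=[F,C,D,E] q_used=1 → run F
t=26: queue=[F,C,D,E] q_used=2 → run F
t=27: queue=[F,C,D,E] q_used=3 → run F
t=28: queue=[C,D,E,F] q_used=0 → run C
t=29: queue=[C,D,E,F] q_used=1 → run C
t=30: queue=[C,D,E,F] q_used=2 → run C
t=31: queue=[C,D,E,F] q_used=3 → run C
t=32: queue=[D,E,F] q_used=0 → run D
t=33: queue=[D,E,F] q_used=1 → run D
t=34: queue=[D,E,F] q_used=2 → run D
t=35: queue=[E,F] q_used=0 → run E
t=36: queue=[E,F] q_used=1 → run E
t=37: queue=[E,F] q_used=2 → run E
t=38: queue=[F] q_used=0 → run F
t=39: queue=[F] q_used=1 → run F
t=40: queue=[F] q_used=2 → run F
t=41: queue=[F] q_used=3 → run F
t=42: (idle)
t=43: (idle)
t=44: (idle)
t=45: (idle)
t=46: (idle)
t=47: (idle)
t=48: (idle)
t=49: (idle)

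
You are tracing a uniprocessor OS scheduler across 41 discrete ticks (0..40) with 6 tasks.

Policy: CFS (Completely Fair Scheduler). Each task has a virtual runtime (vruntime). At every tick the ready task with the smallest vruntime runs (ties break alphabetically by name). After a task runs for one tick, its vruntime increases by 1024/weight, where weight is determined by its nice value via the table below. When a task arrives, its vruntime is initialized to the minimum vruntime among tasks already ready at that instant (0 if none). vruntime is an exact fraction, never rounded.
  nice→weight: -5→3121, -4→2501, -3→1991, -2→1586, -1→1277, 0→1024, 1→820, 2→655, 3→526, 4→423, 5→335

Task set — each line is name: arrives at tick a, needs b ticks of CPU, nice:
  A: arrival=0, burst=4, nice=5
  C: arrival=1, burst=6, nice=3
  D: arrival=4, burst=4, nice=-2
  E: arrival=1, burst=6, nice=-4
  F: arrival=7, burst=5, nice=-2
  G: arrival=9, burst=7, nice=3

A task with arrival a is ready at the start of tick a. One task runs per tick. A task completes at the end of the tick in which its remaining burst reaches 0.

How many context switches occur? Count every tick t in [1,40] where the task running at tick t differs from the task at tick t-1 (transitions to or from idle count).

context switches = 28

t=0: vr[A=0] → run A
t=1: vr[A=1024/335 C=1024/335 E=1024/335] → run A
t=2: vr[A=2048/335 C=1024/335 E=1024/335] → run C
t=3: vr[A=2048/335 C=440832/88105 E=1024/335] → run E
t=4: vr[A=2048/335 C=440832/88105 D=2904064/837835 E=2904064/837835] → run D
t=5: vr[A=2048/335 C=440832/88105 D=44785152/10891855 E=2904064/837835] → run E
t=6: vr[A=2048/335 C=440832/88105 D=44785152/10891855 E=3247104/837835] → run E
t=7: vr[A=2048/335 C=440832/88105 D=44785152/10891855 E=3590144/837835 F=44785152/10891855] → run D
t=8: vr[A=2048/335 C=440832/88105 D=51817472/10891855 E=3590144/837835 F=44785152/10891855] → run F
t=9: vr[A=2048/335 C=440832/88105 D=51817472/10891855 E=3590144/837835 F=51817472/10891855 G=3590144/837835] → run E
t=10: vr[A=2048/335 C=440832/88105 D=51817472/10891855 E=3933184/837835 F=51817472/10891855 G=3590144/837835] → run G
t=11: vr[A=2048/335 C=440832/88105 D=51817472/10891855 E=3933184/837835 F=51817472/10891855 G=1373179392/220350605] → run E
t=12: vr[A=2048/335 C=440832/88105 D=51817472/10891855 E=4276224/837835 F=51817472/10891855 G=1373179392/220350605] → run D
t=13: vr[A=2048/335 C=440832/88105 D=58849792/10891855 E=4276224/837835 F=51817472/10891855 G=1373179392/220350605] → run F
t=14: vr[A=2048/335 C=440832/88105 D=58849792/10891855 E=4276224/837835 F=58849792/10891855 G=1373179392/220350605] → run C
t=15: vr[A=2048/335 C=612352/88105 D=58849792/10891855 E=4276224/837835 F=58849792/10891855 G=1373179392/220350605] → run E
t=16: vr[A=2048/335 C=612352/88105 D=58849792/10891855 F=58849792/10891855 G=1373179392/220350605] → run D
t=17: vr[A=2048/335 C=612352/88105 F=58849792/10891855 G=1373179392/220350605] → run F
t=18: vr[A=2048/335 C=612352/88105 F=65882112/10891855 G=1373179392/220350605] → run F
t=19: vr[A=2048/335 C=612352/88105 F=72914432/10891855 G=1373179392/220350605] → run A
t=20: vr[A=3072/335 C=612352/88105 F=72914432/10891855 G=1373179392/220350605] → run G
t=21: vr[A=3072/335 C=612352/88105 F=72914432/10891855 G=1802150912/220350605] → run F
t=22: vr[A=3072/335 C=612352/88105 G=1802150912/220350605] → run C
t=23: vr[A=3072/335 C=783872/88105 G=1802150912/220350605] → run G
t=24: vr[A=3072/335 C=783872/88105 G=2231122432/220350605] → run C
t=25: vr[A=3072/335 C=955392/88105 G=2231122432/220350605] → run A
t=26: vr[C=955392/88105 G=2231122432/220350605] → run G
t=27: vr[C=955392/88105 G=2660093952/220350605] → run C
t=28: vr[C=1126912/88105 G=2660093952/220350605] → run G
t=29: vr[C=1126912/88105 G=3089065472/220350605] → run C
t=30: vr[G=3089065472/220350605] → run G
t=31: vr[G=3518036992/220350605] → run G
t=32: (idle)
t=33: (idle)
t=34: (idle)
t=35: (idle)
t=36: (idle)
t=37: (idle)
t=38: (idle)
t=39: (idle)
t=40: (idle)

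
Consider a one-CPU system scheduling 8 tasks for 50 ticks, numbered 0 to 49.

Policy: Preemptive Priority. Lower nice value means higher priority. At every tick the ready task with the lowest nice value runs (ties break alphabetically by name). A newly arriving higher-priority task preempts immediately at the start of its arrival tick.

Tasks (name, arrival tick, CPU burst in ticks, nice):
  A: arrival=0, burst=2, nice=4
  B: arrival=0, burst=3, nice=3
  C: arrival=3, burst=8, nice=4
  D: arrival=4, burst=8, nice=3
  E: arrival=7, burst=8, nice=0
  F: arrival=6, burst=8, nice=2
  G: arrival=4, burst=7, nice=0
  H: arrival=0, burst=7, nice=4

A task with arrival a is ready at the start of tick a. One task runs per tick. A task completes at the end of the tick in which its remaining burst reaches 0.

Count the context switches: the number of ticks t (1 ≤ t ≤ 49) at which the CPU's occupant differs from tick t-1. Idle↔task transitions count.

t=0: ready={A,B,H} → run B
t=1: ready={A,B,H} → run B
t=2: ready={A,B,H} → run B
t=3: ready={A,C,H} → run A
t=4: ready={A,C,D,G,H} → run G
t=5: ready={A,C,D,G,H} → run G
t=6: ready={A,C,D,F,G,H} → run G
t=7: ready={A,C,D,E,F,G,H} → run E
t=8: ready={A,C,D,E,F,G,H} → run E
t=9: ready={A,C,D,E,F,G,H} → run E
t=10: ready={A,C,D,E,F,G,H} → run E
t=11: ready={A,C,D,E,F,G,H} → run E
t=12: ready={A,C,D,E,F,G,H} → run E
t=13: ready={A,C,D,E,F,G,H} → run E
t=14: ready={A,C,D,E,F,G,H} → run E
t=15: ready={A,C,D,F,G,H} → run G
t=16: ready={A,C,D,F,G,H} → run G
t=17: ready={A,C,D,F,G,H} → run G
t=18: ready={A,C,D,F,G,H} → run G
t=19: ready={A,C,D,F,H} → run F
t=20: ready={A,C,D,F,H} → run F
t=21: ready={A,C,D,F,H} → run F
t=22: ready={A,C,D,F,H} → run F
t=23: ready={A,C,D,F,H} → run F
t=24: ready={A,C,D,F,H} → run F
t=25: ready={A,C,D,F,H} → run F
t=26: ready={A,C,D,F,H} → run F
t=27: ready={A,C,D,H} → run D
t=28: ready={A,C,D,H} → run D
t=29: ready={A,C,D,H} → run D
t=30: ready={A,C,D,H} → run D
t=31: ready={A,C,D,H} → run D
t=32: ready={A,C,D,H} → run D
t=33: ready={A,C,D,H} → run D
t=34: ready={A,C,D,H} → run D
t=35: ready={A,C,H} → run A
t=36: ready={C,H} → run C
t=37: ready={C,H} → run C
t=38: ready={C,H} → run C
t=39: ready={C,H} → run C
t=40: ready={C,H} → run C
t=41: ready={C,H} → run C
t=42: ready={C,H} → run C
t=43: ready={C,H} → run C
t=44: ready={H} → run H
t=45: ready={H} → run H
t=46: ready={H} → run H
t=47: ready={H} → run H
t=48: ready={H} → run H
t=49: ready={H} → run H

context switches = 9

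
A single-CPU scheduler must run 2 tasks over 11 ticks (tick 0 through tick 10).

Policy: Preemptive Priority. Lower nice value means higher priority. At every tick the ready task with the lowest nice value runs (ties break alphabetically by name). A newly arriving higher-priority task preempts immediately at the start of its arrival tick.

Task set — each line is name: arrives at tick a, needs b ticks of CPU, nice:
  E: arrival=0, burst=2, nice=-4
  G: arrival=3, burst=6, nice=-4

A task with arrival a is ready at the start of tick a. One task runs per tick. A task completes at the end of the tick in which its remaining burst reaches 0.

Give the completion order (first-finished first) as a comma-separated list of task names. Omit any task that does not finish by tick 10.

t=0: ready={E} → run E
t=1: ready={E} → run E
t=2: (idle)
t=3: ready={G} → run G
t=4: ready={G} → run G
t=5: ready={G} → run G
t=6: ready={G} → run G
t=7: ready={G} → run G
t=8: ready={G} → run G
t=9: (idle)
t=10: (idle)

completion order = E, G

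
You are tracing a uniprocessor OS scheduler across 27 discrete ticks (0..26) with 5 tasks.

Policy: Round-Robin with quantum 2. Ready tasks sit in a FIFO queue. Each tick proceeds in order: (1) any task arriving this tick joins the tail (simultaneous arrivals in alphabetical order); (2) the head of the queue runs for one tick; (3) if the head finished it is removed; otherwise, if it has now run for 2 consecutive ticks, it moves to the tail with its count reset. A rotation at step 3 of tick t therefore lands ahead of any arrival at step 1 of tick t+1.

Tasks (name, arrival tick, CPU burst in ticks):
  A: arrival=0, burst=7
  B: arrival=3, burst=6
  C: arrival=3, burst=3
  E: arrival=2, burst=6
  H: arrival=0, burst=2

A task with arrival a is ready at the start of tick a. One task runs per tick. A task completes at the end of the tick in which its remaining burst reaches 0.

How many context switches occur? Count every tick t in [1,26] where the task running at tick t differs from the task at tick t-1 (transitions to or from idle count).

context switches = 13

t=0: queue=[A,H] q_used=0 → run A
t=1: queue=[A,H] q_used=1 → run A
t=2: queue=[H,A,E] q_used=0 → run H
t=3: queue=[H,A,E,B,C] q_used=1 → run H
t=4: queue=[A,E,B,C] q_used=0 → run A
t=5: queue=[A,E,B,C] q_used=1 → run A
t=6: queue=[E,B,C,A] q_used=0 → run E
t=7: queue=[E,B,C,A] q_used=1 → run E
t=8: queue=[B,C,A,E] q_used=0 → run B
t=9: queue=[B,C,A,E] q_used=1 → run B
t=10: queue=[C,A,E,B] q_used=0 → run C
t=11: queue=[C,A,E,B] q_used=1 → run C
t=12: queue=[A,E,B,C] q_used=0 → run A
t=13: queue=[A,E,B,C] q_used=1 → run A
t=14: queue=[E,B,C,A] q_used=0 → run E
t=15: queue=[E,B,C,A] q_used=1 → run E
t=16: queue=[B,C,A,E] q_used=0 → run B
t=17: queue=[B,C,A,E] q_used=1 → run B
t=18: queue=[C,A,E,B] q_used=0 → run C
t=19: queue=[A,E,B] q_used=0 → run A
t=20: queue=[E,B] q_used=0 → run E
t=21: queue=[E,B] q_used=1 → run E
t=22: queue=[B] q_used=0 → run B
t=23: queue=[B] q_used=1 → run B
t=24: (idle)
t=25: (idle)
t=26: (idle)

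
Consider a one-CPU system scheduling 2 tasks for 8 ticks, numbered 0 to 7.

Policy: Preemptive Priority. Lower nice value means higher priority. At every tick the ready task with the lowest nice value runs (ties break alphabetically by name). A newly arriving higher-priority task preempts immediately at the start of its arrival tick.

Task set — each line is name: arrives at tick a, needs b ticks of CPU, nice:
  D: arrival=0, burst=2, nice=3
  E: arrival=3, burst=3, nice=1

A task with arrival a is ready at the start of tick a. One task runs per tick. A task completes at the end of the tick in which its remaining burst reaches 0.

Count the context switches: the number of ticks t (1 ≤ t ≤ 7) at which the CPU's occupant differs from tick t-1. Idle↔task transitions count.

context switches = 3

t=0: ready={D} → run D
t=1: ready={D} → run D
t=2: (idle)
t=3: ready={E} → run E
t=4: ready={E} → run E
t=5: ready={E} → run E
t=6: (idle)
t=7: (idle)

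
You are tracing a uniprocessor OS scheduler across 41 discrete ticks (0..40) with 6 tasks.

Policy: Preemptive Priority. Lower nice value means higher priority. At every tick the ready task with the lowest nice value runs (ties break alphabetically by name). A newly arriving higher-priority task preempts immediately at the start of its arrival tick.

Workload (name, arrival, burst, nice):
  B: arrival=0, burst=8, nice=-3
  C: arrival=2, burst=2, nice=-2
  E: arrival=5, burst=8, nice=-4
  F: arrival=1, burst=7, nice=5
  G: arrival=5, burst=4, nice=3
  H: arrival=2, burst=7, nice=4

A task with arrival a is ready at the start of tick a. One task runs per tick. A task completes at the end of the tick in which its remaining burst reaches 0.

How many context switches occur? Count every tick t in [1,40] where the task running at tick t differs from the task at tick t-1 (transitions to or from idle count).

context switches = 7

t=0: ready={B} → run B
t=1: ready={B,F} → run B
t=2: ready={B,C,F,H} → run B
t=3: ready={B,C,F,H} → run B
t=4: ready={B,C,F,H} → run B
t=5: ready={B,C,E,F,G,H} → run E
t=6: ready={B,C,E,F,G,H} → run E
t=7: ready={B,C,E,F,G,H} → run E
t=8: ready={B,C,E,F,G,H} → run E
t=9: ready={B,C,E,F,G,H} → run E
t=10: ready={B,C,E,F,G,H} → run E
t=11: ready={B,C,E,F,G,H} → run E
t=12: ready={B,C,E,F,G,H} → run E
t=13: ready={B,C,F,G,H} → run B
t=14: ready={B,C,F,G,H} → run B
t=15: ready={B,C,F,G,H} → run B
t=16: ready={C,F,G,H} → run C
t=17: ready={C,F,G,H} → run C
t=18: ready={F,G,H} → run G
t=19: ready={F,G,H} → run G
t=20: ready={F,G,H} → run G
t=21: ready={F,G,H} → run G
t=22: ready={F,H} → run H
t=23: ready={F,H} → run H
t=24: ready={F,H} → run H
t=25: ready={F,H} → run H
t=26: ready={F,H} → run H
t=27: ready={F,H} → run H
t=28: ready={F,H} → run H
t=29: ready={F} → run F
t=30: ready={F} → run F
t=31: ready={F} → run F
t=32: ready={F} → run F
t=33: ready={F} → run F
t=34: ready={F} → run F
t=35: ready={F} → run F
t=36: (idle)
t=37: (idle)
t=38: (idle)
t=39: (idle)
t=40: (idle)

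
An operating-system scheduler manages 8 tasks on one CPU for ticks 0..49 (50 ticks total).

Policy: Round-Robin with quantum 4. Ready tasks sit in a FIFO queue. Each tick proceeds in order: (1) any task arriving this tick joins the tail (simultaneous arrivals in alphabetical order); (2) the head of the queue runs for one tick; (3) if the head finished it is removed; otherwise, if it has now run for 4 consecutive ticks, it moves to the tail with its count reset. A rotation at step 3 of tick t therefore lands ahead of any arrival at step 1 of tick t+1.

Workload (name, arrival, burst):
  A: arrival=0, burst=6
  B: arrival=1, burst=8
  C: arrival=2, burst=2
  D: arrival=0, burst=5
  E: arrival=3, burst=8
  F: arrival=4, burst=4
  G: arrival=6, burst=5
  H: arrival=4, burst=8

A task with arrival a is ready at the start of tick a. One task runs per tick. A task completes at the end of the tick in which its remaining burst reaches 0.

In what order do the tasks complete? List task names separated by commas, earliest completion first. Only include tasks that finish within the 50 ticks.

t=0: queue=[A,D] q_used=0 → run A
t=1: queue=[A,D,B] q_used=1 → run A
t=2: queue=[A,D,B,C] q_used=2 → run A
t=3: queue=[A,D,B,C,E] q_used=3 → run A
t=4: queue=[D,B,C,E,A,F,H] q_used=0 → run D
t=5: queue=[D,B,C,E,A,F,H] q_used=1 → run D
t=6: queue=[D,B,C,E,A,F,H,G] q_used=2 → run D
t=7: queue=[D,B,C,E,A,F,H,G] q_used=3 → run D
t=8: queue=[B,C,E,A,F,H,G,D] q_used=0 → run B
t=9: queue=[B,C,E,A,F,H,G,D] q_used=1 → run B
t=10: queue=[B,C,E,A,F,H,G,D] q_used=2 → run B
t=11: queue=[B,C,E,A,F,H,G,D] q_used=3 → run B
t=12: queue=[C,E,A,F,H,G,D,B] q_used=0 → run C
t=13: queue=[C,E,A,F,H,G,D,B] q_used=1 → run C
t=14: queue=[E,A,F,H,G,D,B] q_used=0 → run E
t=15: queue=[E,A,F,H,G,D,B] q_used=1 → run E
t=16: queue=[E,A,F,H,G,D,B] q_used=2 → run E
t=17: queue=[E,A,F,H,G,D,B] q_used=3 → run E
t=18: queue=[A,F,H,G,D,B,E] q_used=0 → run A
t=19: queue=[A,F,H,G,D,B,E] q_used=1 → run A
t=20: queue=[F,H,G,D,B,E] q_used=0 → run F
t=21: queue=[F,H,G,D,B,E] q_used=1 → run F
t=22: queue=[F,H,G,D,B,E] q_used=2 → run F
t=23: queue=[F,H,G,D,B,E] q_used=3 → run F
t=24: queue=[H,G,D,B,E] q_used=0 → run H
t=25: queue=[H,G,D,B,E] q_used=1 → run H
t=26: queue=[H,G,D,B,E] q_used=2 → run H
t=27: queue=[H,G,D,B,E] q_used=3 → run H
t=28: queue=[G,D,B,E,H] q_used=0 → run G
t=29: queue=[G,D,B,E,H] q_used=1 → run G
t=30: queue=[G,D,B,E,H] q_used=2 → run G
t=31: queue=[G,D,B,E,H] q_used=3 → run G
t=32: queue=[D,B,E,H,G] q_used=0 → run D
t=33: queue=[B,E,H,G] q_used=0 → run B
t=34: queue=[B,E,H,G] q_used=1 → run B
t=35: queue=[B,E,H,G] q_used=2 → run B
t=36: queue=[B,E,H,G] q_used=3 → run B
t=37: queue=[E,H,G] q_used=0 → run E
t=38: queue=[E,H,G] q_used=1 → run E
t=39: queue=[E,H,G] q_used=2 → run E
t=40: queue=[E,H,G] q_used=3 → run E
t=41: queue=[H,G] q_used=0 → run H
t=42: queue=[H,G] q_used=1 → run H
t=43: queue=[H,G] q_used=2 → run H
t=44: queue=[H,G] q_used=3 → run H
t=45: queue=[G] q_used=0 → run G
t=46: (idle)
t=47: (idle)
t=48: (idle)
t=49: (idle)

completion order = C, A, F, D, B, E, H, G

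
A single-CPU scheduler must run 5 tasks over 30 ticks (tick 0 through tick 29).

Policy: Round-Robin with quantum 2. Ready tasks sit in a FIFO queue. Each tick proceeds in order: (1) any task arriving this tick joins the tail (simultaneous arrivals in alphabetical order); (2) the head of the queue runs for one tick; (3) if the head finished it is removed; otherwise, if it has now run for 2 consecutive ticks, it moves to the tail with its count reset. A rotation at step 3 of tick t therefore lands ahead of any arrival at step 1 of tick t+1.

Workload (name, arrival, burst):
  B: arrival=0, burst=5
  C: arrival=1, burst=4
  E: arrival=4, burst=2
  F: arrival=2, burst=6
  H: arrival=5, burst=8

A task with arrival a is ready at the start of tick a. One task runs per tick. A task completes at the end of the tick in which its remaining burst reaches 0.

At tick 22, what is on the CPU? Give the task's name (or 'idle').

t=0: queue=[B] q_used=0 → run B
t=1: queue=[B,C] q_used=1 → run B
t=2: queue=[C,B,F] q_used=0 → run C
t=3: queue=[C,B,F] q_used=1 → run C
t=4: queue=[B,F,C,E] q_used=0 → run B
t=5: queue=[B,F,C,E,H] q_used=1 → run B
t=6: queue=[F,C,E,H,B] q_used=0 → run F
t=7: queue=[F,C,E,H,B] q_used=1 → run F
t=8: queue=[C,E,H,B,F] q_used=0 → run C
t=9: queue=[C,E,H,B,F] q_used=1 → run C
t=10: queue=[E,H,B,F] q_used=0 → run E
t=11: queue=[E,H,B,F] q_used=1 → run E
t=12: queue=[H,B,F] q_used=0 → run H
t=13: queue=[H,B,F] q_used=1 → run H
t=14: queue=[B,F,H] q_used=0 → run B
t=15: queue=[F,H] q_used=0 → run F
t=16: queue=[F,H] q_used=1 → run F
t=17: queue=[H,F] q_used=0 → run H
t=18: queue=[H,F] q_used=1 → run H
t=19: queue=[F,H] q_used=0 → run F
t=20: queue=[F,H] q_used=1 → run F
t=21: queue=[H] q_used=0 → run H
t=22: queue=[H] q_used=1 → run H
t=23: queue=[H] q_used=0 → run H
t=24: queue=[H] q_used=1 → run H
t=25: (idle)
t=26: (idle)
t=27: (idle)
t=28: (idle)
t=29: (idle)

running at tick 22 = H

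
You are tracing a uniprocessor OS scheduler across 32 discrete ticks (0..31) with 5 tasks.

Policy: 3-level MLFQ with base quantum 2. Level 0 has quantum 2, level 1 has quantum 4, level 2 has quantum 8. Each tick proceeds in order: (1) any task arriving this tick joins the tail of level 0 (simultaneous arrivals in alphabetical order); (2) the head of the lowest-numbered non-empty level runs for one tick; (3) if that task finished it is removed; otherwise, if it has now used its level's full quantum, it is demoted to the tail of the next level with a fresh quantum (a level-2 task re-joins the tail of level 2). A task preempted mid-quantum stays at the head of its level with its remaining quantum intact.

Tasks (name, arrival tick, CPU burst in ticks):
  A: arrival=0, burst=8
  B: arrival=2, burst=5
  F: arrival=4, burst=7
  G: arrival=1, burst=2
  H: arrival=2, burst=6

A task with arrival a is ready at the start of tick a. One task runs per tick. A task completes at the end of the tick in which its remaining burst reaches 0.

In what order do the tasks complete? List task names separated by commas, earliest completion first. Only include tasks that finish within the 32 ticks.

t=0: L0/L1/L2 = A/-/- → run A
t=1: L0/L1/L2 = AG/-/- → run A
t=2: L0/L1/L2 = GBH/A/- → run G
t=3: L0/L1/L2 = GBH/A/- → run G
t=4: L0/L1/L2 = BHF/A/- → run B
t=5: L0/L1/L2 = BHF/A/- → run B
t=6: L0/L1/L2 = HF/AB/- → run H
t=7: L0/L1/L2 = HF/AB/- → run H
t=8: L0/L1/L2 = F/ABH/- → run F
t=9: L0/L1/L2 = F/ABH/- → run F
t=10: L0/L1/L2 = -/ABHF/- → run A
t=11: L0/L1/L2 = -/ABHF/- → run A
t=12: L0/L1/L2 = -/ABHF/- → run A
t=13: L0/L1/L2 = -/ABHF/- → run A
t=14: L0/L1/L2 = -/BHF/A → run B
t=15: L0/L1/L2 = -/BHF/A → run B
t=16: L0/L1/L2 = -/BHF/A → run B
t=17: L0/L1/L2 = -/HF/A → run H
t=18: L0/L1/L2 = -/HF/A → run H
t=19: L0/L1/L2 = -/HF/A → run H
t=20: L0/L1/L2 = -/HF/A → run H
t=21: L0/L1/L2 = -/F/A → run F
t=22: L0/L1/L2 = -/F/A → run F
t=23: L0/L1/L2 = -/F/A → run F
t=24: L0/L1/L2 = -/F/A → run F
t=25: L0/L1/L2 = -/-/AF → run A
t=26: L0/L1/L2 = -/-/AF → run A
t=27: L0/L1/L2 = -/-/F → run F
t=28: (idle)
t=29: (idle)
t=30: (idle)
t=31: (idle)

completion order = G, B, H, A, F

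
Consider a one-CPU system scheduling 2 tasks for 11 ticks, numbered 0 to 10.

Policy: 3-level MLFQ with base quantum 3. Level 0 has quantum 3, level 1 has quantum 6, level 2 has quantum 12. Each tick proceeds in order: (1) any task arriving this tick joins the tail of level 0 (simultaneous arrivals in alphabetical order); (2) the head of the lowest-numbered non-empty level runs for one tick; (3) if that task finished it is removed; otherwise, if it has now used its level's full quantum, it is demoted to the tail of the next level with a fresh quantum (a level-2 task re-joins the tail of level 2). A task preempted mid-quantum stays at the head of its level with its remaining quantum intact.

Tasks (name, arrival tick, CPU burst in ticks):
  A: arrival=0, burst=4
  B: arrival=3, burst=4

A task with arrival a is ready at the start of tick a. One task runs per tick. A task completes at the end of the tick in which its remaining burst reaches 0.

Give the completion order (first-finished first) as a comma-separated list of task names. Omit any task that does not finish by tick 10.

completion order = A, B

t=0: L0/L1/L2 = A/-/- → run A
t=1: L0/L1/L2 = A/-/- → run A
t=2: L0/L1/L2 = A/-/- → run A
t=3: L0/L1/L2 = B/A/- → run B
t=4: L0/L1/L2 = B/A/- → run B
t=5: L0/L1/L2 = B/A/- → run B
t=6: L0/L1/L2 = -/AB/- → run A
t=7: L0/L1/L2 = -/B/- → run B
t=8: (idle)
t=9: (idle)
t=10: (idle)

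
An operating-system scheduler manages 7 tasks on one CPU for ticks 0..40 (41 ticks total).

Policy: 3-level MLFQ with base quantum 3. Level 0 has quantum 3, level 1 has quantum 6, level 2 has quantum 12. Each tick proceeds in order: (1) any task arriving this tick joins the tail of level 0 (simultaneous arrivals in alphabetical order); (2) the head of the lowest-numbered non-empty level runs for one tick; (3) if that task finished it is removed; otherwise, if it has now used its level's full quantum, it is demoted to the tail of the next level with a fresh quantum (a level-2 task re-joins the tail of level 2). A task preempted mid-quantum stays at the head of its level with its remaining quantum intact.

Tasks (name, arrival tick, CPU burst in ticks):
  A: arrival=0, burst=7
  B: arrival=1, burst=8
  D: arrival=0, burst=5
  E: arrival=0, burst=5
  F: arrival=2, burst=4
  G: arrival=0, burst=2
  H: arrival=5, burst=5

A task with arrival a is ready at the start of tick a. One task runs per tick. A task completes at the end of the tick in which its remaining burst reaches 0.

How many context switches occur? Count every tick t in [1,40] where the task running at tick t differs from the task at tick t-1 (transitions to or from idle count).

t=0: L0/L1/L2 = ADEG/-/- → run A
t=1: L0/L1/L2 = ADEGB/-/- → run A
t=2: L0/L1/L2 = ADEGBF/-/- → run A
t=3: L0/L1/L2 = DEGBF/A/- → run D
t=4: L0/L1/L2 = DEGBF/A/- → run D
t=5: L0/L1/L2 = DEGBFH/A/- → run D
t=6: L0/L1/L2 = EGBFH/AD/- → run E
t=7: L0/L1/L2 = EGBFH/AD/- → run E
t=8: L0/L1/L2 = EGBFH/AD/- → run E
t=9: L0/L1/L2 = GBFH/ADE/- → run G
t=10: L0/L1/L2 = GBFH/ADE/- → run G
t=11: L0/L1/L2 = BFH/ADE/- → run B
t=12: L0/L1/L2 = BFH/ADE/- → run B
t=13: L0/L1/L2 = BFH/ADE/- → run B
t=14: L0/L1/L2 = FH/ADEB/- → run F
t=15: L0/L1/L2 = FH/ADEB/- → run F
t=16: L0/L1/L2 = FH/ADEB/- → run F
t=17: L0/L1/L2 = H/ADEBF/- → run H
t=18: L0/L1/L2 = H/ADEBF/- → run H
t=19: L0/L1/L2 = H/ADEBF/- → run H
t=20: L0/L1/L2 = -/ADEBFH/- → run A
t=21: L0/L1/L2 = -/ADEBFH/- → run A
t=22: L0/L1/L2 = -/ADEBFH/- → run A
t=23: L0/L1/L2 = -/ADEBFH/- → run A
t=24: L0/L1/L2 = -/DEBFH/- → run D
t=25: L0/L1/L2 = -/DEBFH/- → run D
t=26: L0/L1/L2 = -/EBFH/- → run E
t=27: L0/L1/L2 = -/EBFH/- → run E
t=28: L0/L1/L2 = -/BFH/- → run B
t=29: L0/L1/L2 = -/BFH/- → run B
t=30: L0/L1/L2 = -/BFH/- → run B
t=31: L0/L1/L2 = -/BFH/- → run B
t=32: L0/L1/L2 = -/BFH/- → run B
t=33: L0/L1/L2 = -/FH/- → run F
t=34: L0/L1/L2 = -/H/- → run H
t=35: L0/L1/L2 = -/H/- → run H
t=36: (idle)
t=37: (idle)
t=38: (idle)
t=39: (idle)
t=40: (idle)

context switches = 13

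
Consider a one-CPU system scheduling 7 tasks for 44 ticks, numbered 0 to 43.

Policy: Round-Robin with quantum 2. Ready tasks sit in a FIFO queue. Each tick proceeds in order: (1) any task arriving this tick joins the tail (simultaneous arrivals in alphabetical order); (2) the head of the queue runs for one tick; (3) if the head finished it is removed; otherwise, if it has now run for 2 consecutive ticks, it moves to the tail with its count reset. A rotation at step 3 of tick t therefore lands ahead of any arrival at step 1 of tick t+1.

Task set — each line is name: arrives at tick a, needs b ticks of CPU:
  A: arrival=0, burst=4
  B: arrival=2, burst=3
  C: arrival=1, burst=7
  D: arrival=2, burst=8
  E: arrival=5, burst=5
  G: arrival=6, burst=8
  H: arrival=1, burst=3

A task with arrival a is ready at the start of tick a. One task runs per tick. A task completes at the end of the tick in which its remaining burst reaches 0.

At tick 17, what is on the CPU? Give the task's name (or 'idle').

running at tick 17 = G

t=0: queue=[A] q_used=0 → run A
t=1: queue=[A,C,H] q_used=1 → run A
t=2: queue=[C,H,A,B,D] q_used=0 → run C
t=3: queue=[C,H,A,B,D] q_used=1 → run C
t=4: queue=[H,A,B,D,C] q_used=0 → run H
t=5: queue=[H,A,B,D,C,E] q_used=1 → run H
t=6: queue=[A,B,D,C,E,H,G] q_used=0 → run A
t=7: queue=[A,B,D,C,E,H,G] q_used=1 → run A
t=8: queue=[B,D,C,E,H,G] q_used=0 → run B
t=9: queue=[B,D,C,E,H,G] q_used=1 → run B
t=10: queue=[D,C,E,H,G,B] q_used=0 → run D
t=11: queue=[D,C,E,H,G,B] q_used=1 → run D
t=12: queue=[C,E,H,G,B,D] q_used=0 → run C
t=13: queue=[C,E,H,G,B,D] q_used=1 → run C
t=14: queue=[E,H,G,B,D,C] q_used=0 → run E
t=15: queue=[E,H,G,B,D,C] q_used=1 → run E
t=16: queue=[H,G,B,D,C,E] q_used=0 → run H
t=17: queue=[G,B,D,C,E] q_used=0 → run G
t=18: queue=[G,B,D,C,E] q_used=1 → run G
t=19: queue=[B,D,C,E,G] q_used=0 → run B
t=20: queue=[D,C,E,G] q_used=0 → run D
t=21: queue=[D,C,E,G] q_used=1 → run D
t=22: queue=[C,E,G,D] q_used=0 → run C
t=23: queue=[C,E,G,D] q_used=1 → run C
t=24: queue=[E,G,D,C] q_used=0 → run E
t=25: queue=[E,G,D,C] q_used=1 → run E
t=26: queue=[G,D,C,E] q_used=0 → run G
t=27: queue=[G,D,C,E] q_used=1 → run G
t=28: queue=[D,C,E,G] q_used=0 → run D
t=29: queue=[D,C,E,G] q_used=1 → run D
t=30: queue=[C,E,G,D] q_used=0 → run C
t=31: queue=[E,G,D] q_used=0 → run E
t=32: queue=[G,D] q_used=0 → run G
t=33: queue=[G,D] q_used=1 → run G
t=34: queue=[D,G] q_used=0 → run D
t=35: queue=[D,G] q_used=1 → run D
t=36: queue=[G] q_used=0 → run G
t=37: queue=[G] q_used=1 → run G
t=38: (idle)
t=39: (idle)
t=40: (idle)
t=41: (idle)
t=42: (idle)
t=43: (idle)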